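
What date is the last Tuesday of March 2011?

The first Tuesday of March 2011 is March 1.
March 2011 has 31 days. Adding weeks: 1, 8, 15, 22, 29 — the last one ≤ 31 is the 29th.

2011-03-29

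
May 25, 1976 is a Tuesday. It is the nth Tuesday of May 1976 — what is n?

Day 25 falls in week ⌈25/7⌉ of the month.
Days 1–7 hold the 1st Tuesday, 8–14 the 2nd, 15–21 the 3rd, 22–28 the 4th, 29–31 the 5th.
25 is in the range for the 4th.

4th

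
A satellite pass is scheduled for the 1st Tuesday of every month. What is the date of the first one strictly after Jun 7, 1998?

Jul 7, 1998

Jun 1998 starts on a Monday, so its 1st Tuesday is Jun 2, 1998 (1 day in).
That is not after Jun 7, 1998, so look at Jul 1998.
Jul 1998 starts on a Wednesday, so its 1st Tuesday is Jul 7, 1998 (6 days in).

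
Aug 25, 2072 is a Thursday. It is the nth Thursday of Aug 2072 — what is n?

4th

Day 25 falls in week ⌈25/7⌉ of the month.
Days 1–7 hold the 1st Thursday, 8–14 the 2nd, 15–21 the 3rd, 22–28 the 4th, 29–31 the 5th.
25 is in the range for the 4th.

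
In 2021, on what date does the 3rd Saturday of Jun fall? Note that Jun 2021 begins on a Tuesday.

Jun 19, 2021

Jun 2021 begins on a Tuesday, so the first Saturday is Jun 5 (4 days later).
The 3rd Saturday is 2 weeks later: 5 + 14 = 19.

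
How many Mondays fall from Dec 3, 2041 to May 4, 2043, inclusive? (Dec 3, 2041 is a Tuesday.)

74

Dec 3, 2041 is a Tuesday; the first Monday on or after it is Dec 9, 2041 (6 days later).
From Dec 9, 2041 to May 4, 2043: 22 + 365 + 124 = 511 days (rest of 2041, 2042, to May 4, 2043 in 2043).
511 ÷ 7 = 73 full weeks with remainder 0, so 73 more Mondays after the first → 74.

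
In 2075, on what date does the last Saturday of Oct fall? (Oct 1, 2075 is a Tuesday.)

Oct 26, 2075

Oct 2075 begins on a Tuesday, so the first Saturday is Oct 5 (4 days later).
Oct 2075 has 31 days. Adding weeks: 5, 12, 19, 26 — the last one ≤ 31 is the 26th.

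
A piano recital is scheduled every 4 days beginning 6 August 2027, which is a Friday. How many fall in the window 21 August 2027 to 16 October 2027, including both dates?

Occurrences land 4·i days after 6 August 2027 for i = 0, 1, 2, …
21 August 2027 is 15 days after the start; 15 ÷ 4 = 3 remainder 3; since the remainder is 3, round up to i = 4. First occurrence in the window: #5 on 22 August 2027 (4×4 = 16 days in).
16 October 2027 is 71 days after the start; 71 ÷ 4 = 17 remainder 3. Last occurrence in the window: #18 on 13 October 2027.
Occurrences #5 through #18: 14 in total.

14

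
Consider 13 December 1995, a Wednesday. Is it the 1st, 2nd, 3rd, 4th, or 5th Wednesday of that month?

Day 13 falls in week ⌈13/7⌉ of the month.
Days 1–7 hold the 1st Wednesday, 8–14 the 2nd, 15–21 the 3rd, 22–28 the 4th, 29–31 the 5th.
13 is in the range for the 2nd.

2nd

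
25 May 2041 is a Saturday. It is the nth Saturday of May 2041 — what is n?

4th

Day 25 falls in week ⌈25/7⌉ of the month.
Days 1–7 hold the 1st Saturday, 8–14 the 2nd, 15–21 the 3rd, 22–28 the 4th, 29–31 the 5th.
25 is in the range for the 4th.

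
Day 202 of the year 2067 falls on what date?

July 21, 2067

January has 31 days (202 − 31 = 171 remain).
February has 28 days (171 − 28 = 143 remain).
March has 31 days (143 − 31 = 112 remain).
April has 30 days (112 − 30 = 82 remain).
May has 31 days (82 − 31 = 51 remain).
June has 30 days (51 − 30 = 21 remain).
21 into July → July 21.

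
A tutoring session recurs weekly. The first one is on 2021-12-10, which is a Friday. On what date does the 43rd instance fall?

The 43rd occurrence is 42 intervals after the first: 42 × 7 = 294 days after 2021-12-10.
December has 31 days — 21 days to the end of December leaves 273.
January has 31 days (242 left).
February has 28 days (214 left).
March has 31 days (183 left).
April has 30 days (153 left).
May has 31 days (122 left).
June has 30 days (92 left).
July has 31 days (61 left).
August has 31 days (30 left).
30 days into September → 2022-09-30.

2022-09-30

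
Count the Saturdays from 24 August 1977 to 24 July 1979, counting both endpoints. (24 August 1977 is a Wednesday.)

24 August 1977 is a Wednesday; the first Saturday on or after it is 27 August 1977 (3 days later).
From 27 August 1977 to 24 July 1979: 126 + 365 + 205 = 696 days (rest of 1977, 1978, to 24 July 1979 in 1979).
696 ÷ 7 = 99 full weeks with remainder 3, so 99 more Saturdays after the first → 100.

100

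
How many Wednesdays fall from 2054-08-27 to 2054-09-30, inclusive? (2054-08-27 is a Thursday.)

5

2054-08-27 is a Thursday; the first Wednesday on or after it is 2054-09-02 (6 days later).
From 2054-09-02 to 2054-09-30 is 30 − 2 = 28 days.
28 ÷ 7 = 4 full weeks with remainder 0, so 4 more Wednesdays after the first → 5.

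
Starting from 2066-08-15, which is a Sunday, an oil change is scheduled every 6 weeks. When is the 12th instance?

The 12th occurrence is 11 intervals after the first: 11 × 42 = 462 days after 2066-08-15.
August has 31 days — 16 days to the end of August leaves 446.
From end of August to end of 2066 is 122 days (324 left).
January has 31 days (293 left).
February has 28 days (265 left).
March has 31 days (234 left).
April has 30 days (204 left).
May has 31 days (173 left).
June has 30 days (143 left).
July has 31 days (112 left).
August has 31 days (81 left).
September has 30 days (51 left).
October has 31 days (20 left).
20 days into November → 2067-11-20.

2067-11-20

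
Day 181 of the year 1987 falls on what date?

January has 31 days (181 − 31 = 150 remain).
February has 28 days (150 − 28 = 122 remain).
March has 31 days (122 − 31 = 91 remain).
April has 30 days (91 − 30 = 61 remain).
May has 31 days (61 − 31 = 30 remain).
30 into June → June 30.

30 June 1987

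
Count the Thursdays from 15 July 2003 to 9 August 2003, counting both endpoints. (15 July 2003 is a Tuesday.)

4

15 July 2003 is a Tuesday; the first Thursday on or after it is 17 July 2003 (2 days later).
From 17 July 2003 to 9 August 2003: 14 + 9 = 23 days (rest of July, August).
23 ÷ 7 = 3 full weeks with remainder 2, so 3 more Thursdays after the first → 4.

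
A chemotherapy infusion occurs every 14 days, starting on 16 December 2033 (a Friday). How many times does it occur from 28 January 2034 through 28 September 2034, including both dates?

Occurrences land 14·i days after 16 December 2033 for i = 0, 1, 2, …
28 January 2034 is 43 days after the start; 43 ÷ 14 = 3 remainder 1; since the remainder is 1, round up to i = 4. First occurrence in the window: #5 on 10 February 2034 (4×14 = 56 days in).
28 September 2034 is 286 days after the start; 286 ÷ 14 = 20 remainder 6. Last occurrence in the window: #21 on 22 September 2034.
Occurrences #5 through #21: 17 in total.

17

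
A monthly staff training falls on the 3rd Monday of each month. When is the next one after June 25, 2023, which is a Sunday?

June 2023 starts on a Thursday; its first Monday is the 5th, so the 3rd Monday is the 19th — June 19, 2023.
That is not after June 25, 2023, so look at July 2023.
July 2023 starts on a Saturday; its first Monday is the 3rd, so the 3rd Monday is the 17th — July 17, 2023.

July 17, 2023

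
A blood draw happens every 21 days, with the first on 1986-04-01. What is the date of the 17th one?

The 17th occurrence is 16 intervals after the first: 16 × 21 = 336 days after 1986-04-01.
April has 30 days — 29 days to the end of April leaves 307.
May has 31 days (276 left).
June has 30 days (246 left).
July has 31 days (215 left).
August has 31 days (184 left).
September has 30 days (154 left).
October has 31 days (123 left).
November has 30 days (93 left).
December has 31 days (62 left).
January has 31 days (31 left).
February has 28 days (3 left).
3 days into March → 1987-03-03.

1987-03-03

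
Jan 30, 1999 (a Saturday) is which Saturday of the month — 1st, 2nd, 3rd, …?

5th

Day 30 falls in week ⌈30/7⌉ of the month.
Days 1–7 hold the 1st Saturday, 8–14 the 2nd, 15–21 the 3rd, 22–28 the 4th, 29–31 the 5th.
30 is in the range for the 5th.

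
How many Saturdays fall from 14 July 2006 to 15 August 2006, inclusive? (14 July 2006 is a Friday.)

14 July 2006 is a Friday; the first Saturday on or after it is 15 July 2006 (1 day later).
From 15 July 2006 to 15 August 2006: 16 + 15 = 31 days (rest of July, August).
31 ÷ 7 = 4 full weeks with remainder 3, so 4 more Saturdays after the first → 5.

5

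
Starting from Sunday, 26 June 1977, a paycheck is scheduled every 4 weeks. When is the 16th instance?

20 August 1978

The 16th occurrence is 15 intervals after the first: 15 × 28 = 420 days after 26 June 1977.
June has 30 days — 4 days to the end of June leaves 416.
From end of June to end of 1977 is 184 days (232 left).
January has 31 days (201 left).
February has 28 days (173 left).
March has 31 days (142 left).
April has 30 days (112 left).
May has 31 days (81 left).
June has 30 days (51 left).
July has 31 days (20 left).
20 days into August → 20 August 1978.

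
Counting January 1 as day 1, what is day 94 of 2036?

January has 31 days (94 − 31 = 63 remain).
February has 29 days (63 − 29 = 34 remain).
March has 31 days (34 − 31 = 3 remain).
3 into April → April 3.

3 April 2036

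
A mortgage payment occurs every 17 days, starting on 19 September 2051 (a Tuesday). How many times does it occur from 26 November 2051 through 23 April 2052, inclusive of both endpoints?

9

Occurrences land 17·i days after 19 September 2051 for i = 0, 1, 2, …
26 November 2051 is 68 days after the start; 68 ÷ 17 = 4 remainder 0. First occurrence in the window: #5 on 26 November 2051 (4×17 = 68 days in).
23 April 2052 is 217 days after the start; 217 ÷ 17 = 12 remainder 13. Last occurrence in the window: #13 on 10 April 2052.
Occurrences #5 through #13: 9 in total.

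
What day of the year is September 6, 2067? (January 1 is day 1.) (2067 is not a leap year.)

Days in months before September: 31 + 28 + 31 + 30 + 31 + 30 + 31 + 31 = 243.
Plus 6 days into September → day 249.

249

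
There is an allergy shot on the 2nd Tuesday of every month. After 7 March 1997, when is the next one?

March 1997 starts on a Saturday; its first Tuesday is the 4th, so the 2nd Tuesday is the 11th — 11 March 1997.
11 March 1997 is after 7 March 1997, so that is the next one.

11 March 1997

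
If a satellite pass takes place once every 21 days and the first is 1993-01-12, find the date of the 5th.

The 5th occurrence is 4 intervals after the first: 4 × 21 = 84 days after 1993-01-12.
January has 31 days — 19 days to the end of January leaves 65.
February has 28 days (37 left).
March has 31 days (6 left).
6 days into April → 1993-04-06.

1993-04-06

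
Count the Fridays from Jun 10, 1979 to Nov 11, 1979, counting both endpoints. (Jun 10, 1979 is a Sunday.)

Jun 10, 1979 is a Sunday; the first Friday on or after it is Jun 15, 1979 (5 days later).
From Jun 15, 1979 to Nov 11, 1979: 15 + 31 + 31 + 30 + 31 + 11 = 149 days (rest of Jun, Jul, Aug, Sep, Oct, Nov).
149 ÷ 7 = 21 full weeks with remainder 2, so 21 more Fridays after the first → 22.

22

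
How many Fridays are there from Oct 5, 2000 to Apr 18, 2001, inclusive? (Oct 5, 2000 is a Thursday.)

Oct 5, 2000 is a Thursday; the first Friday on or after it is Oct 6, 2000 (1 day later).
From Oct 6, 2000 to Apr 18, 2001: 25 + 30 + 31 + 31 + 28 + 31 + 18 = 194 days (rest of Oct, Nov, Dec, Jan, Feb, Mar, Apr).
194 ÷ 7 = 27 full weeks with remainder 5, so 27 more Fridays after the first → 28.

28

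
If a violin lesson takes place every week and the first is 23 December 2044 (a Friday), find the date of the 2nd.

The 2nd occurrence is 1 interval after the first: 1 × 7 = 7 days after 23 December 2044.
7 days later is 30 December 2044.

30 December 2044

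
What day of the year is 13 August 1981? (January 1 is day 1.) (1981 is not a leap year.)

Days in months before August: 31 + 28 + 31 + 30 + 31 + 30 + 31 = 212.
Plus 13 days into August → day 225.

225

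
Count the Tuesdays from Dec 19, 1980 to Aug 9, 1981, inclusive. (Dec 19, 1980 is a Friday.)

Dec 19, 1980 is a Friday; the first Tuesday on or after it is Dec 23, 1980 (4 days later).
From Dec 23, 1980 to Aug 9, 1981: 8 + 31 + 28 + 31 + 30 + 31 + 30 + 31 + 9 = 229 days (rest of Dec, Jan, Feb, Mar, Apr, May, Jun, Jul, Aug).
229 ÷ 7 = 32 full weeks with remainder 5, so 32 more Tuesdays after the first → 33.

33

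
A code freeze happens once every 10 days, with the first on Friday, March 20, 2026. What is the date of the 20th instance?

The 20th occurrence is 19 intervals after the first: 19 × 10 = 190 days after March 20, 2026.
March has 31 days — 11 days to the end of March leaves 179.
April has 30 days (149 left).
May has 31 days (118 left).
June has 30 days (88 left).
July has 31 days (57 left).
August has 31 days (26 left).
26 days into September → September 26, 2026.

September 26, 2026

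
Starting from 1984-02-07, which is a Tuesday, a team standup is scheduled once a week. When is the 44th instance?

1984-12-04

The 44th occurrence is 43 intervals after the first: 43 × 7 = 301 days after 1984-02-07.
February has 29 days — 22 days to the end of February leaves 279.
March has 31 days (248 left).
April has 30 days (218 left).
May has 31 days (187 left).
June has 30 days (157 left).
July has 31 days (126 left).
August has 31 days (95 left).
September has 30 days (65 left).
October has 31 days (34 left).
November has 30 days (4 left).
4 days into December → 1984-12-04.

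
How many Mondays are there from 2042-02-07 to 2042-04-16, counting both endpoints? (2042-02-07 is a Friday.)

10

2042-02-07 is a Friday; the first Monday on or after it is 2042-02-10 (3 days later).
From 2042-02-10 to 2042-04-16: 18 + 31 + 16 = 65 days (rest of February, March, April).
65 ÷ 7 = 9 full weeks with remainder 2, so 9 more Mondays after the first → 10.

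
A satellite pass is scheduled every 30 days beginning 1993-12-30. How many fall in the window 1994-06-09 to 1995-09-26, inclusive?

Occurrences land 30·i days after 1993-12-30 for i = 0, 1, 2, …
1994-06-09 is 161 days after the start; 161 ÷ 30 = 5 remainder 11; since the remainder is 11, round up to i = 6. First occurrence in the window: #7 on 1994-06-28 (6×30 = 180 days in).
1995-09-26 is 635 days after the start; 635 ÷ 30 = 21 remainder 5. Last occurrence in the window: #22 on 1995-09-21.
Occurrences #7 through #22: 16 in total.

16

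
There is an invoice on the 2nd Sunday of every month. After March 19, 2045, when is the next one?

April 9, 2045

March 2045 starts on a Wednesday; its first Sunday is the 5th, so the 2nd Sunday is the 12th — March 12, 2045.
That is not after March 19, 2045, so look at April 2045.
April 2045 starts on a Saturday; its first Sunday is the 2nd, so the 2nd Sunday is the 9th — April 9, 2045.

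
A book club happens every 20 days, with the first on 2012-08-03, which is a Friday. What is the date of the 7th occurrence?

2012-12-01

The 7th occurrence is 6 intervals after the first: 6 × 20 = 120 days after 2012-08-03.
August has 31 days — 28 days to the end of August leaves 92.
September has 30 days (62 left).
October has 31 days (31 left).
November has 30 days (1 left).
1 day into December → 2012-12-01.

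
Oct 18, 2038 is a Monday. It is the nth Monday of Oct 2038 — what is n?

3rd

Day 18 falls in week ⌈18/7⌉ of the month.
Days 1–7 hold the 1st Monday, 8–14 the 2nd, 15–21 the 3rd, 22–28 the 4th, 29–31 the 5th.
18 is in the range for the 3rd.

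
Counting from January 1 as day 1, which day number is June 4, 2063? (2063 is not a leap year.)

Days in months before June: 31 + 28 + 31 + 30 + 31 = 151.
Plus 4 days into June → day 155.

155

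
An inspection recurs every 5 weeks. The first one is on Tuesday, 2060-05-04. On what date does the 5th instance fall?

The 5th occurrence is 4 intervals after the first: 4 × 35 = 140 days after 2060-05-04.
May has 31 days — 27 days to the end of May leaves 113.
June has 30 days (83 left).
July has 31 days (52 left).
August has 31 days (21 left).
21 days into September → 2060-09-21.

2060-09-21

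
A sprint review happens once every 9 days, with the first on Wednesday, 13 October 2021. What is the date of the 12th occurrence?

20 January 2022

The 12th occurrence is 11 intervals after the first: 11 × 9 = 99 days after 13 October 2021.
October has 31 days — 18 days to the end of October leaves 81.
November has 30 days (51 left).
December has 31 days (20 left).
20 days into January → 20 January 2022.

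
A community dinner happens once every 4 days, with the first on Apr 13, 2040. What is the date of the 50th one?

Oct 26, 2040

The 50th occurrence is 49 intervals after the first: 49 × 4 = 196 days after Apr 13, 2040.
Apr has 30 days — 17 days to the end of Apr leaves 179.
May has 31 days (148 left).
Jun has 30 days (118 left).
Jul has 31 days (87 left).
Aug has 31 days (56 left).
Sep has 30 days (26 left).
26 days into Oct → Oct 26, 2040.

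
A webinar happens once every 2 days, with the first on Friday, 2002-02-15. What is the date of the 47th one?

2002-05-18

The 47th occurrence is 46 intervals after the first: 46 × 2 = 92 days after 2002-02-15.
February has 28 days — 13 days to the end of February leaves 79.
March has 31 days (48 left).
April has 30 days (18 left).
18 days into May → 2002-05-18.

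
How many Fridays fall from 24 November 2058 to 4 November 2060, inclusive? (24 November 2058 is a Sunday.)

101

24 November 2058 is a Sunday; the first Friday on or after it is 29 November 2058 (5 days later).
From 29 November 2058 to 4 November 2060: 32 + 365 + 309 = 706 days (rest of 2058, 2059, to 4 November 2060 in 2060).
706 ÷ 7 = 100 full weeks with remainder 6, so 100 more Fridays after the first → 101.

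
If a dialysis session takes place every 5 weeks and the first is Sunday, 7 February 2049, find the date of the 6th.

1 August 2049

The 6th occurrence is 5 intervals after the first: 5 × 35 = 175 days after 7 February 2049.
February has 28 days — 21 days to the end of February leaves 154.
March has 31 days (123 left).
April has 30 days (93 left).
May has 31 days (62 left).
June has 30 days (32 left).
July has 31 days (1 left).
1 day into August → 1 August 2049.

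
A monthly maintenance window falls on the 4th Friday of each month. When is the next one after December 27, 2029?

December 28, 2029

December 2029 starts on a Saturday; its first Friday is the 7th, so the 4th Friday is the 28th — December 28, 2029.
December 28, 2029 is after December 27, 2029, so that is the next one.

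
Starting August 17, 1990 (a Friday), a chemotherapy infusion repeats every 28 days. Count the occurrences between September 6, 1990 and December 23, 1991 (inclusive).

Occurrences land 28·i days after August 17, 1990 for i = 0, 1, 2, …
September 6, 1990 is 20 days after the start; 20 ÷ 28 = 0 remainder 20; since the remainder is 20, round up to i = 1. First occurrence in the window: #2 on September 14, 1990 (1×28 = 28 days in).
December 23, 1991 is 493 days after the start; 493 ÷ 28 = 17 remainder 17. Last occurrence in the window: #18 on December 6, 1991.
Occurrences #2 through #18: 17 in total.

17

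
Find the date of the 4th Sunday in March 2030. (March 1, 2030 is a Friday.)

March 2030 begins on a Friday, so the first Sunday is March 3 (2 days later).
The 4th Sunday is 3 weeks later: 3 + 21 = 24.

24 March 2030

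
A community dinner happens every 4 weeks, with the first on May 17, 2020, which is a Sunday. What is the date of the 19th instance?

The 19th occurrence is 18 intervals after the first: 18 × 28 = 504 days after May 17, 2020.
May has 31 days — 14 days to the end of May leaves 490.
From end of May to end of 2020 is 214 days (276 left).
January has 31 days (245 left).
February has 28 days (217 left).
March has 31 days (186 left).
April has 30 days (156 left).
May has 31 days (125 left).
June has 30 days (95 left).
July has 31 days (64 left).
August has 31 days (33 left).
September has 30 days (3 left).
3 days into October → October 3, 2021.

October 3, 2021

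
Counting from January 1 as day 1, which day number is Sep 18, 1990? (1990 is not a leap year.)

261

Days in months before Sep: 31 + 28 + 31 + 30 + 31 + 30 + 31 + 31 = 243.
Plus 18 days into Sep → day 261.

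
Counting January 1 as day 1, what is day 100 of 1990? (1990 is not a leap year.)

January has 31 days (100 − 31 = 69 remain).
February has 28 days (69 − 28 = 41 remain).
March has 31 days (41 − 31 = 10 remain).
10 into April → April 10.

10 April 1990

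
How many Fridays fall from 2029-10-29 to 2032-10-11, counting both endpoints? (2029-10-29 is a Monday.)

2029-10-29 is a Monday; the first Friday on or after it is 2029-11-02 (4 days later).
From 2029-11-02 to 2032-10-11: 59 + 365 + 365 + 285 = 1074 days (rest of 2029, 2030, 2031, to 2032-10-11 in 2032).
1074 ÷ 7 = 153 full weeks with remainder 3, so 153 more Fridays after the first → 154.

154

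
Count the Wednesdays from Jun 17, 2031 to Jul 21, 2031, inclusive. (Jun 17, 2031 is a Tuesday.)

Jun 17, 2031 is a Tuesday; the first Wednesday on or after it is Jun 18, 2031 (1 day later).
From Jun 18, 2031 to Jul 21, 2031: 12 + 21 = 33 days (rest of Jun, Jul).
33 ÷ 7 = 4 full weeks with remainder 5, so 4 more Wednesdays after the first → 5.

5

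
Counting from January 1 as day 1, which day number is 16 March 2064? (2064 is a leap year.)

Days in months before March: 31 + 29 = 60.
Plus 16 days into March → day 76.

76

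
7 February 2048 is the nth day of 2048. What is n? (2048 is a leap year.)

38

Days in months before February: 31 = 31.
Plus 7 days into February → day 38.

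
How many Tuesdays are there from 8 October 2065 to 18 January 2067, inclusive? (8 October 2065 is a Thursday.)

8 October 2065 is a Thursday; the first Tuesday on or after it is 13 October 2065 (5 days later).
From 13 October 2065 to 18 January 2067: 79 + 365 + 18 = 462 days (rest of 2065, 2066, to 18 January 2067 in 2067).
462 ÷ 7 = 66 full weeks with remainder 0, so 66 more Tuesdays after the first → 67.

67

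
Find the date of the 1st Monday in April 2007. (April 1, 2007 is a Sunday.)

2 April 2007

April 2007 begins on a Sunday, so the first Monday is April 2 (1 day later).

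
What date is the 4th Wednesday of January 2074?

January 24, 2074

The first Wednesday of January 2074 is January 3.
The 4th Wednesday is 3 weeks later: 3 + 21 = 24.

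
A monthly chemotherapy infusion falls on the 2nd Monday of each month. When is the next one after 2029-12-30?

December 2029 starts on a Saturday; its first Monday is the 3rd, so the 2nd Monday is the 10th — 2029-12-10.
That is not after 2029-12-30, so look at January 2030.
January 2030 starts on a Tuesday; its first Monday is the 7th, so the 2nd Monday is the 14th — 2030-01-14.

2030-01-14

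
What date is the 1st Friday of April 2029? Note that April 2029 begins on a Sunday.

6 April 2029

April 2029 begins on a Sunday, so the first Friday is April 6 (5 days later).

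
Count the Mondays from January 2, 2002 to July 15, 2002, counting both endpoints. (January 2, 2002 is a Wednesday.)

January 2, 2002 is a Wednesday; the first Monday on or after it is January 7, 2002 (5 days later).
From January 7, 2002 to July 15, 2002: 24 + 28 + 31 + 30 + 31 + 30 + 15 = 189 days (rest of January, February, March, April, May, June, July).
189 ÷ 7 = 27 full weeks with remainder 0, so 27 more Mondays after the first → 28.

28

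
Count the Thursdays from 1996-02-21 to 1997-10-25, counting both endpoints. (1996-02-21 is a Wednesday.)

88

1996-02-21 is a Wednesday; the first Thursday on or after it is 1996-02-22 (1 day later).
From 1996-02-22 to 1997-10-25: 313 + 298 = 611 days (rest of 1996, to 1997-10-25 in 1997).
611 ÷ 7 = 87 full weeks with remainder 2, so 87 more Thursdays after the first → 88.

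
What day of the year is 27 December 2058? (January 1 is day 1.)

Days in months before December: 31 + 28 + 31 + 30 + 31 + 30 + 31 + 31 + 30 + 31 + 30 = 334.
Plus 27 days into December → day 361.

361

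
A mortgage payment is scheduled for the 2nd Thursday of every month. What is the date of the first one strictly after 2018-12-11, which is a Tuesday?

2018-12-13

December 2018 starts on a Saturday; its first Thursday is the 6th, so the 2nd Thursday is the 13th — 2018-12-13.
2018-12-13 is after 2018-12-11, so that is the next one.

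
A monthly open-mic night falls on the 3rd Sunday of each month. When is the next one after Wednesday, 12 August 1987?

16 August 1987

August 1987 starts on a Saturday; its first Sunday is the 2nd, so the 3rd Sunday is the 16th — 16 August 1987.
16 August 1987 is after 12 August 1987, so that is the next one.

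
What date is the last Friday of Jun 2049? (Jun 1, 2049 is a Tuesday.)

Jun 25, 2049

Jun 2049 begins on a Tuesday, so the first Friday is Jun 4 (3 days later).
Jun 2049 has 30 days. Adding weeks: 4, 11, 18, 25 — the last one ≤ 30 is the 25th.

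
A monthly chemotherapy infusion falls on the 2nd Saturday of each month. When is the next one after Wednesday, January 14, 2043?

January 2043 starts on a Thursday; its first Saturday is the 3rd, so the 2nd Saturday is the 10th — January 10, 2043.
That is not after January 14, 2043, so look at February 2043.
February 2043 starts on a Sunday; its first Saturday is the 7th, so the 2nd Saturday is the 14th — February 14, 2043.

February 14, 2043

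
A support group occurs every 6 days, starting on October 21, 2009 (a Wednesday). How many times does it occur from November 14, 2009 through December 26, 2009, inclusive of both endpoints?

8

Occurrences land 6·i days after October 21, 2009 for i = 0, 1, 2, …
November 14, 2009 is 24 days after the start; 24 ÷ 6 = 4 remainder 0. First occurrence in the window: #5 on November 14, 2009 (4×6 = 24 days in).
December 26, 2009 is 66 days after the start; 66 ÷ 6 = 11 remainder 0. Last occurrence in the window: #12 on December 26, 2009.
Occurrences #5 through #12: 8 in total.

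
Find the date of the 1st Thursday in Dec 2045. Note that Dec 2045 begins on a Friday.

Dec 2045 begins on a Friday, so the first Thursday is Dec 7 (6 days later).

Dec 7, 2045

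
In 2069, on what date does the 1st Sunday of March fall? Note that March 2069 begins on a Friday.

2069-03-03

March 2069 begins on a Friday, so the first Sunday is March 3 (2 days later).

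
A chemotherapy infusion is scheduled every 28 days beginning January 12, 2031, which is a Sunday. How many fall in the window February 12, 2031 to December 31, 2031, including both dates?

Occurrences land 28·i days after January 12, 2031 for i = 0, 1, 2, …
February 12, 2031 is 31 days after the start; 31 ÷ 28 = 1 remainder 3; since the remainder is 3, round up to i = 2. First occurrence in the window: #3 on March 9, 2031 (2×28 = 56 days in).
December 31, 2031 is 353 days after the start; 353 ÷ 28 = 12 remainder 17. Last occurrence in the window: #13 on December 14, 2031.
Occurrences #3 through #13: 11 in total.

11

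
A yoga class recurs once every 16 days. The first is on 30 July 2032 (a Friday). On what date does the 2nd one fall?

15 August 2032

The 2nd occurrence is 1 interval after the first: 1 × 16 = 16 days after 30 July 2032.
July has 31 days — 1 day to the end of July leaves 15.
15 days into August → 15 August 2032.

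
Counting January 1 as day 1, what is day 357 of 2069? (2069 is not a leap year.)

2069-12-23

January has 31 days (357 − 31 = 326 remain).
February has 28 days (326 − 28 = 298 remain).
March has 31 days (298 − 31 = 267 remain).
April has 30 days (267 − 30 = 237 remain).
May has 31 days (237 − 31 = 206 remain).
June has 30 days (206 − 30 = 176 remain).
July has 31 days (176 − 31 = 145 remain).
August has 31 days (145 − 31 = 114 remain).
September has 30 days (114 − 30 = 84 remain).
October has 31 days (84 − 31 = 53 remain).
November has 30 days (53 − 30 = 23 remain).
23 into December → December 23.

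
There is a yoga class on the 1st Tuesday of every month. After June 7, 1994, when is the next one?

June 1994 starts on a Wednesday, so its 1st Tuesday is June 7, 1994 (6 days in).
That is not after June 7, 1994, so look at July 1994.
July 1994 starts on a Friday, so its 1st Tuesday is July 5, 1994 (4 days in).

July 5, 1994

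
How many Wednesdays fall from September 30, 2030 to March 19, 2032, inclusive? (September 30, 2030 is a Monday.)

77

September 30, 2030 is a Monday; the first Wednesday on or after it is October 2, 2030 (2 days later).
From October 2, 2030 to March 19, 2032: 90 + 365 + 79 = 534 days (rest of 2030, 2031, to March 19, 2032 in 2032).
534 ÷ 7 = 76 full weeks with remainder 2, so 76 more Wednesdays after the first → 77.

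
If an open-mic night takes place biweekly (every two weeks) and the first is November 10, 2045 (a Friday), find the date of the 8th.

February 16, 2046

The 8th occurrence is 7 intervals after the first: 7 × 14 = 98 days after November 10, 2045.
November has 30 days — 20 days to the end of November leaves 78.
December has 31 days (47 left).
January has 31 days (16 left).
16 days into February → February 16, 2046.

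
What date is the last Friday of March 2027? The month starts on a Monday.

2027-03-26

March 2027 begins on a Monday, so the first Friday is March 5 (4 days later).
March 2027 has 31 days. Adding weeks: 5, 12, 19, 26 — the last one ≤ 31 is the 26th.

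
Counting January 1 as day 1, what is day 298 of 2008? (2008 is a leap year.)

Jan has 31 days (298 − 31 = 267 remain).
Feb has 29 days (267 − 29 = 238 remain).
Mar has 31 days (238 − 31 = 207 remain).
Apr has 30 days (207 − 30 = 177 remain).
May has 31 days (177 − 31 = 146 remain).
Jun has 30 days (146 − 30 = 116 remain).
Jul has 31 days (116 − 31 = 85 remain).
Aug has 31 days (85 − 31 = 54 remain).
Sep has 30 days (54 − 30 = 24 remain).
24 into Oct → Oct 24.

Oct 24, 2008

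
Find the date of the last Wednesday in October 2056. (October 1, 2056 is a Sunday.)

October 25, 2056

October 2056 begins on a Sunday, so the first Wednesday is October 4 (3 days later).
October 2056 has 31 days. Adding weeks: 4, 11, 18, 25 — the last one ≤ 31 is the 25th.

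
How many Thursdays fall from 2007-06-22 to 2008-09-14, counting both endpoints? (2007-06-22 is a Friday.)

2007-06-22 is a Friday; the first Thursday on or after it is 2007-06-28 (6 days later).
From 2007-06-28 to 2008-09-14: 186 + 258 = 444 days (rest of 2007, to 2008-09-14 in 2008).
444 ÷ 7 = 63 full weeks with remainder 3, so 63 more Thursdays after the first → 64.

64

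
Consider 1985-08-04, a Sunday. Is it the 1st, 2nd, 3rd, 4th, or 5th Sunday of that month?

Day 4 falls in week ⌈4/7⌉ of the month.
Days 1–7 hold the 1st Sunday, 8–14 the 2nd, 15–21 the 3rd, 22–28 the 4th, 29–31 the 5th.
4 is in the range for the 1st.

1st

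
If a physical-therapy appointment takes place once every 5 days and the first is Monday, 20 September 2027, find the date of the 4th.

5 October 2027

The 4th occurrence is 3 intervals after the first: 3 × 5 = 15 days after 20 September 2027.
September has 30 days — 10 days to the end of September leaves 5.
5 days into October → 5 October 2027.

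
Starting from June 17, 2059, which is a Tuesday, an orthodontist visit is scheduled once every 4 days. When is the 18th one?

August 24, 2059

The 18th occurrence is 17 intervals after the first: 17 × 4 = 68 days after June 17, 2059.
June has 30 days — 13 days to the end of June leaves 55.
July has 31 days (24 left).
24 days into August → August 24, 2059.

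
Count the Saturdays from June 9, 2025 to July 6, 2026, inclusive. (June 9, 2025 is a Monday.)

June 9, 2025 is a Monday; the first Saturday on or after it is June 14, 2025 (5 days later).
From June 14, 2025 to July 6, 2026: 200 + 187 = 387 days (rest of 2025, to July 6, 2026 in 2026).
387 ÷ 7 = 55 full weeks with remainder 2, so 55 more Saturdays after the first → 56.

56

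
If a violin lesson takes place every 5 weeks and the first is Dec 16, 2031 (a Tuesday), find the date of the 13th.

The 13th occurrence is 12 intervals after the first: 12 × 35 = 420 days after Dec 16, 2031.
Dec has 31 days — 15 days to the end of Dec leaves 405.
2032 has 366 days (39 left).
Jan has 31 days (8 left).
8 days into Feb → Feb 8, 2033.

Feb 8, 2033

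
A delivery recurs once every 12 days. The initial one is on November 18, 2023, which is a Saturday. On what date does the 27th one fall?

The 27th occurrence is 26 intervals after the first: 26 × 12 = 312 days after November 18, 2023.
November has 30 days — 12 days to the end of November leaves 300.
December has 31 days (269 left).
January has 31 days (238 left).
February has 29 days (209 left).
March has 31 days (178 left).
April has 30 days (148 left).
May has 31 days (117 left).
June has 30 days (87 left).
July has 31 days (56 left).
August has 31 days (25 left).
25 days into September → September 25, 2024.

September 25, 2024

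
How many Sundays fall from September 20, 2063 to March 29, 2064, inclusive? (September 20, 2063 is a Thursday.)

27

September 20, 2063 is a Thursday; the first Sunday on or after it is September 23, 2063 (3 days later).
From September 23, 2063 to March 29, 2064: 7 + 31 + 30 + 31 + 31 + 29 + 29 = 188 days (rest of September, October, November, December, January, February, March).
188 ÷ 7 = 26 full weeks with remainder 6, so 26 more Sundays after the first → 27.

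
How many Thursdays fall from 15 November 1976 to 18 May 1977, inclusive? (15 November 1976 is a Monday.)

15 November 1976 is a Monday; the first Thursday on or after it is 18 November 1976 (3 days later).
From 18 November 1976 to 18 May 1977: 12 + 31 + 31 + 28 + 31 + 30 + 18 = 181 days (rest of November, December, January, February, March, April, May).
181 ÷ 7 = 25 full weeks with remainder 6, so 25 more Thursdays after the first → 26.

26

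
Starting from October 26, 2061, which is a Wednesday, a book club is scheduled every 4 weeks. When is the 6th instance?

The 6th occurrence is 5 intervals after the first: 5 × 28 = 140 days after October 26, 2061.
October has 31 days — 5 days to the end of October leaves 135.
November has 30 days (105 left).
December has 31 days (74 left).
January has 31 days (43 left).
February has 28 days (15 left).
15 days into March → March 15, 2062.

March 15, 2062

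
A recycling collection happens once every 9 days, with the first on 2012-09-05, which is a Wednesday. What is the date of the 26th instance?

The 26th occurrence is 25 intervals after the first: 25 × 9 = 225 days after 2012-09-05.
September has 30 days — 25 days to the end of September leaves 200.
October has 31 days (169 left).
November has 30 days (139 left).
December has 31 days (108 left).
January has 31 days (77 left).
February has 28 days (49 left).
March has 31 days (18 left).
18 days into April → 2013-04-18.

2013-04-18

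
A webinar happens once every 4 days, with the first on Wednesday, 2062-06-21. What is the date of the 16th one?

2062-08-20

The 16th occurrence is 15 intervals after the first: 15 × 4 = 60 days after 2062-06-21.
June has 30 days — 9 days to the end of June leaves 51.
July has 31 days (20 left).
20 days into August → 2062-08-20.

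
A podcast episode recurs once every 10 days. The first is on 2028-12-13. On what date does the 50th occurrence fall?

2030-04-17

The 50th occurrence is 49 intervals after the first: 49 × 10 = 490 days after 2028-12-13.
December has 31 days — 18 days to the end of December leaves 472.
2029 has 365 days (107 left).
January has 31 days (76 left).
February has 28 days (48 left).
March has 31 days (17 left).
17 days into April → 2030-04-17.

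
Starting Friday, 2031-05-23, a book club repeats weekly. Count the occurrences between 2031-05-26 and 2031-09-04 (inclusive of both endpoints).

Occurrences land 7·i days after 2031-05-23 for i = 0, 1, 2, …
2031-05-26 is 3 days after the start; 3 ÷ 7 = 0 remainder 3; since the remainder is 3, round up to i = 1. First occurrence in the window: #2 on 2031-05-30 (1×7 = 7 days in).
2031-09-04 is 104 days after the start; 104 ÷ 7 = 14 remainder 6. Last occurrence in the window: #15 on 2031-08-29.
Occurrences #2 through #15: 14 in total.

14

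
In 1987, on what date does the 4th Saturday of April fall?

The first Saturday of April 1987 is April 4.
The 4th Saturday is 3 weeks later: 4 + 21 = 25.

April 25, 1987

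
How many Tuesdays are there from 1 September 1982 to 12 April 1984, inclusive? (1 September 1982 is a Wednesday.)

84

1 September 1982 is a Wednesday; the first Tuesday on or after it is 7 September 1982 (6 days later).
From 7 September 1982 to 12 April 1984: 115 + 365 + 103 = 583 days (rest of 1982, 1983, to 12 April 1984 in 1984).
583 ÷ 7 = 83 full weeks with remainder 2, so 83 more Tuesdays after the first → 84.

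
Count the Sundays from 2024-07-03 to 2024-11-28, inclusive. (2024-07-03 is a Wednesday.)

21

2024-07-03 is a Wednesday; the first Sunday on or after it is 2024-07-07 (4 days later).
From 2024-07-07 to 2024-11-28: 24 + 31 + 30 + 31 + 28 = 144 days (rest of July, August, September, October, November).
144 ÷ 7 = 20 full weeks with remainder 4, so 20 more Sundays after the first → 21.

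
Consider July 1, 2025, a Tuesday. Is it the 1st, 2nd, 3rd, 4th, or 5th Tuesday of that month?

1st

Day 1 falls in week ⌈1/7⌉ of the month.
Days 1–7 hold the 1st Tuesday, 8–14 the 2nd, 15–21 the 3rd, 22–28 the 4th, 29–31 the 5th.
1 is in the range for the 1st.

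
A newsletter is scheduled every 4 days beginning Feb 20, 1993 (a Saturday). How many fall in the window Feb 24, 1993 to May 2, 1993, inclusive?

Occurrences land 4·i days after Feb 20, 1993 for i = 0, 1, 2, …
Feb 24, 1993 is 4 days after the start; 4 ÷ 4 = 1 remainder 0. First occurrence in the window: #2 on Feb 24, 1993 (1×4 = 4 days in).
May 2, 1993 is 71 days after the start; 71 ÷ 4 = 17 remainder 3. Last occurrence in the window: #18 on Apr 29, 1993.
Occurrences #2 through #18: 17 in total.

17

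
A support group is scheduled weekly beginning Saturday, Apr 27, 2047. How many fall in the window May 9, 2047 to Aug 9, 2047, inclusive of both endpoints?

13

Occurrences land 7·i days after Apr 27, 2047 for i = 0, 1, 2, …
May 9, 2047 is 12 days after the start; 12 ÷ 7 = 1 remainder 5; since the remainder is 5, round up to i = 2. First occurrence in the window: #3 on May 11, 2047 (2×7 = 14 days in).
Aug 9, 2047 is 104 days after the start; 104 ÷ 7 = 14 remainder 6. Last occurrence in the window: #15 on Aug 3, 2047.
Occurrences #3 through #15: 13 in total.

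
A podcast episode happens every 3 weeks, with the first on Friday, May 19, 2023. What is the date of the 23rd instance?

The 23rd occurrence is 22 intervals after the first: 22 × 21 = 462 days after May 19, 2023.
May has 31 days — 12 days to the end of May leaves 450.
From end of May to end of 2023 is 214 days (236 left).
January has 31 days (205 left).
February has 29 days (176 left).
March has 31 days (145 left).
April has 30 days (115 left).
May has 31 days (84 left).
June has 30 days (54 left).
July has 31 days (23 left).
23 days into August → August 23, 2024.

August 23, 2024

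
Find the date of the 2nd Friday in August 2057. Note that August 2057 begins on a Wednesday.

August 2057 begins on a Wednesday, so the first Friday is August 3 (2 days later).
The 2nd Friday is 1 weeks later: 3 + 7 = 10.

10 August 2057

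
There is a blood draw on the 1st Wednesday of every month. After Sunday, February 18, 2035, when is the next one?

March 7, 2035

February 2035 starts on a Thursday, so its 1st Wednesday is February 7, 2035 (6 days in).
That is not after February 18, 2035, so look at March 2035.
March 2035 starts on a Thursday, so its 1st Wednesday is March 7, 2035 (6 days in).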